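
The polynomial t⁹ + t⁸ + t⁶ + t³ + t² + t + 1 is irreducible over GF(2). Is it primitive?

Yes

Write f(t) = t⁹ + t⁸ + t⁶ + t³ + t² + t + 1.
|GF(2^9)^×| = 2^9 − 1 = 511. Prime factorization: 511 = 7·73.
f is primitive ⇔ t has order 511 in GF(2)[t]/(f), i.e. t^(511/q) ≠ 1 for each prime q | 511.
t^(73) mod f = t⁷ + t⁵ + t⁴ + t².
t^(7) mod f = t⁷.
None equal 1, so t has full order 511; f is primitive.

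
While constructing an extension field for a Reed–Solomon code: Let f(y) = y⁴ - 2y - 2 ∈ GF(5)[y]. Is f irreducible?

Check for roots in GF(5): f(0) = 3; f(1) = 2; f(2) = 0 → root; f(3) = 3; f(4) = 1.
f(2) = 0, so (y − 2) divides f(y); f is reducible.

No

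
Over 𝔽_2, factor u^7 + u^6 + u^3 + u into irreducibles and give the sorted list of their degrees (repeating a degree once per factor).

Write h(u) = u^7 + u^6 + u^3 + u.
Roots in 𝔽_2: h(0) = 0 → root; h(1) = 0 → root.
Linear factors from roots: (u), (u + 1).
Complete factorization: h(u) = (u)·(u + 1)·(u^2 + u + 1)·(u^3 + u^2 + 1).
Factor degrees with multiplicity: 1 + 1 + 2 + 3 = 7.

1, 1, 2, 3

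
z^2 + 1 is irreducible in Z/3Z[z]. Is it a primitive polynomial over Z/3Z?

No

Write f(z) = z^2 + 1.
|GF(3^2)^×| = 3^2 − 1 = 8. Prime factorization: 8 = 2^3.
f is primitive ⇔ z has order 8 in GF(3)[z]/(f), i.e. z^(8/q) ≠ 1 for each prime q | 8.
z^(4) mod f = 1
Since z^(4) = 1, the order of z divides 4 < 8; not primitive.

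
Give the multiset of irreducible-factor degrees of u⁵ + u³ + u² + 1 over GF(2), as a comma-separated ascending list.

Write f(u) = u⁵ + u³ + u² + 1.
Roots in GF(2): f(0) = 1; f(1) = 0 → root.
Linear factors from roots: (u + 1).
Complete factorization: f(u) = (u + 1)^3·(u² + u + 1).
Factor degrees with multiplicity: 1 + 1 + 1 + 2 = 5.

1, 1, 1, 2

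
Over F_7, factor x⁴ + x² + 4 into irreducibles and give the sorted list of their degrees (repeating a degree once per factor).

Write h(x) = x⁴ + x² + 4.
Complete factorization: h(x) = (x² + 3x + 5)·(x² + 4x + 5).
Factor degrees with multiplicity: 2 + 2 = 4.

2, 2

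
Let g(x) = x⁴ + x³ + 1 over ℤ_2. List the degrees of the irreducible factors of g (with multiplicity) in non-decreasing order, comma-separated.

4

Roots in ℤ_2: g(0) = 1; g(1) = 1.
Complete factorization: g(x) = (x⁴ + x³ + 1).
Factor degrees with multiplicity: 4 = 4.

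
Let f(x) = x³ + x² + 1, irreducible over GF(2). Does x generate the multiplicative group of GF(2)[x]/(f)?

|GF(2^3)^×| = 2^3 − 1 = 7. Prime factorization: 7 = 7.
f is primitive ⇔ x has order 7 in GF(2)[x]/(f), i.e. x^(7/q) ≠ 1 for each prime q | 7.
x^(1) mod f = x.
None equal 1, so x has full order 7; f is primitive.

Yes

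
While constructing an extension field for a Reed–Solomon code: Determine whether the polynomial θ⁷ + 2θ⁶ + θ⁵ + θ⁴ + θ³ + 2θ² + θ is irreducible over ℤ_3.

No

Write g(θ) = θ⁷ + 2θ⁶ + θ⁵ + θ⁴ + θ³ + 2θ² + θ.
Check for roots in ℤ_3: g(0) = 0 → root; g(1) = 0 → root; g(2) = 1.
g(0) = 0, so (θ) divides g(θ); g is reducible.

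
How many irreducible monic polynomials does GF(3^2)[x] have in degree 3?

The number of monic irreducibles of degree 3 over GF(9) is (1/3)·Σ_{d∣3} μ(3/d) 9^d.
Divisors of 3: 1, 3; μ(3/d) for each: -1, 1.
Σ = − 9^1 + 9^3 = 720.
N = 720/3 = 240.

240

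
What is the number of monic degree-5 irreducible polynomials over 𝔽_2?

The number of monic irreducibles of degree 5 over GF(2) is (1/5)·Σ_{d∣5} μ(5/d) 2^d.
Divisors of 5: 1, 5; μ(5/d) for each: -1, 1.
Σ = − 2^1 + 2^5 = 30.
N = 30/5 = 6.

6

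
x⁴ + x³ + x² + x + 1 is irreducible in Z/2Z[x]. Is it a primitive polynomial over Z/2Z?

No

Write f(x) = x⁴ + x³ + x² + x + 1.
|GF(2^4)^×| = 2^4 − 1 = 15. Prime factorization: 15 = 3·5.
f is primitive ⇔ x has order 15 in GF(2)[x]/(f), i.e. x^(15/q) ≠ 1 for each prime q | 15.
x^(5) mod f = 1
x^(3) mod f = x³.
Since x^(5) = 1, the order of x divides 5 < 15; not primitive.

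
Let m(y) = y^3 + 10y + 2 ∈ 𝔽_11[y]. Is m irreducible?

Check each element of 𝔽_11 for a root: m(0)=2, m(1)=2, m(2)=8, m(3)=4, m(4)=7, m(5)=1, m(6)=3, m(7)=8, m(8)=0, m(9)=7, m(10)=2.
m(8) = 0, so (y − 8) divides m(y); m is reducible.

No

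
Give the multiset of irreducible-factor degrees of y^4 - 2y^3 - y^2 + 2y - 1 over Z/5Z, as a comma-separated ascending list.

4

Write g(y) = y^4 - 2y^3 - y^2 + 2y - 1.
Roots in Z/5Z: g(0) = 4; g(1) = 4; g(2) = 4; g(3) = 3; g(4) = 4.
Complete factorization: g(y) = (y^4 - 2y^3 - y^2 + 2y - 1).
Factor degrees with multiplicity: 4 = 4.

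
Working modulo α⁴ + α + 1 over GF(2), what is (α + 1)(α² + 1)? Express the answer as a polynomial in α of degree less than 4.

α^3 + α^2 + α + 1

Multiply in GF(2)[α]: (α + 1)·(α² + 1) = α³ + α² + α + 1.
Reduced: α³ + α² + α + 1.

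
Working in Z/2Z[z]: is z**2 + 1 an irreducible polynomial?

Write m(z) = z**2 + 1.
Check for roots in Z/2Z: m(0) = 1; m(1) = 0 → root.
m(1) = 0, so (z − 1) divides m(z); m is reducible.

No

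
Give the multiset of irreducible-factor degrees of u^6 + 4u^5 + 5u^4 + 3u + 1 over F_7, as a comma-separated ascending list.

1, 1, 1, 1, 2

Write f(u) = u^6 + 4u^5 + 5u^4 + 3u + 1.
Linear factors from roots: (u + 6), (u + 3), (u + 1).
Complete factorization: f(u) = (u + 1)·(u + 3)·(u + 6)^2·(u^2 + 2u + 5).
Factor degrees with multiplicity: 1 + 1 + 1 + 1 + 2 = 6.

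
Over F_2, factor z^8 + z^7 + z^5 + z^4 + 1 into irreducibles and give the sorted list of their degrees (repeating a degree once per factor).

Write h(z) = z^8 + z^7 + z^5 + z^4 + 1.
Roots in F_2: h(0) = 1; h(1) = 1.
Complete factorization: h(z) = (z^8 + z^7 + z^5 + z^4 + 1).
Factor degrees with multiplicity: 8 = 8.

8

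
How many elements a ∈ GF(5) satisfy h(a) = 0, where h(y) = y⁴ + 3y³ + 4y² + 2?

Evaluate at each of the 5 elements of GF(5):
h(0) = 2; h(1) = 0 → root; h(2) = 3; h(3) = 0 → root; h(4) = 4.
Roots: {1, 3}.

2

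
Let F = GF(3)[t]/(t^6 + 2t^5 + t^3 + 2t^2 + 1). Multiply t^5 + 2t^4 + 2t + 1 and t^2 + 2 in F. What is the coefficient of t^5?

Multiply in GF(3)[t]: (t^5 + 2t^4 + 2t + 1)·(t^2 + 2) = t^7 + 2t^6 + 2t^5 + t^4 + 2t^3 + t^2 + t + 2.
Reduce using t^6 ≡ t^5 + 2t^3 + t^2 + 2 (mod t^6 + 2t^5 + t^3 + 2t^2 + 1).
Reduced: 2t^5 + t^2 + 2.

2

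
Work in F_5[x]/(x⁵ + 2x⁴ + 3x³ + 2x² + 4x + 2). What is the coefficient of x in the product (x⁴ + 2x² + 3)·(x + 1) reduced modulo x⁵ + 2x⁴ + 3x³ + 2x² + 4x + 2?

4

Multiply in F_5[x]: (x⁴ + 2x² + 3)·(x + 1) = x⁵ + x⁴ + 2x³ + 2x² + 3x + 3.
Reduce using x⁵ ≡ 3x⁴ + 2x³ + 3x² + x + 3 (mod x⁵ + 2x⁴ + 3x³ + 2x² + 4x + 2).
Reduced: 4x⁴ + 4x³ + 4x + 1.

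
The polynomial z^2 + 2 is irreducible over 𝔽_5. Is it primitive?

No

Write f(z) = z^2 + 2.
|GF(5^2)^×| = 5^2 − 1 = 24. Prime factorization: 24 = 2^3·3.
f is primitive ⇔ z has order 24 in GF(5)[z]/(f), i.e. z^(24/q) ≠ 1 for each prime q | 24.
z^(12) mod f = 4.
z^(8) mod f = 1
Since z^(8) = 1, the order of z divides 8 < 24; not primitive.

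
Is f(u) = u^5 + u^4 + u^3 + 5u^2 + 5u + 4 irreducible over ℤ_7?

Yes

Check for roots in ℤ_7: f(0) = 4; f(1) = 3; f(2) = 6; f(3) = 2; f(4) = 6; f(5) = 4; f(6) = 3.
No roots, so no linear factors.
Degree-2 irreducible divisors: test the 21 monic irreducibles of degree 2 over GF(7).
None of them divide f (all give nonzero remainder).
No irreducible factor of degree ≤ 2 exists, so f is irreducible over GF(7).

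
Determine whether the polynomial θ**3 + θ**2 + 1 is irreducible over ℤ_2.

Write P(θ) = θ**3 + θ**2 + 1.
Check for roots in ℤ_2: P(0) = 1; P(1) = 1.
No roots. A degree-3 polynomial over a field with no linear factor is irreducible.

Yes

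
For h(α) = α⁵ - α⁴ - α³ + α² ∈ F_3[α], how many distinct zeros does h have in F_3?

Evaluate at each of the 3 elements of F_3:
h(0) = 0 → root; h(1) = 0 → root; h(2) = 0 → root.
Roots: {0, 1, 2}.

3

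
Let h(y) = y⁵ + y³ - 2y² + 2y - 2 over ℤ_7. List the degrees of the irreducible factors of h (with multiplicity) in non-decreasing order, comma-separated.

1, 2, 2

Linear factors from roots: (y - 1).
Complete factorization: h(y) = (y - 1)·(y² + 2y - 2)·(y² - y - 1).
Factor degrees with multiplicity: 1 + 2 + 2 = 5.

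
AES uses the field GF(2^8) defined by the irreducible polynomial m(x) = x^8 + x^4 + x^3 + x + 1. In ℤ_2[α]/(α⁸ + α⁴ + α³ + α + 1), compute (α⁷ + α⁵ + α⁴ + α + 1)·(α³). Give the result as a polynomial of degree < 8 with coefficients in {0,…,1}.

α^7 + α^6 + α^5 + α^3 + α^2 + α + 1

Multiply in ℤ_2[α]: (α⁷ + α⁵ + α⁴ + α + 1)·(α³) = α¹⁰ + α⁸ + α⁷ + α⁴ + α³.
Reduce using α⁸ ≡ α⁴ + α³ + α + 1 (mod α⁸ + α⁴ + α³ + α + 1).
Reduced: α⁷ + α⁶ + α⁵ + α³ + α² + α + 1.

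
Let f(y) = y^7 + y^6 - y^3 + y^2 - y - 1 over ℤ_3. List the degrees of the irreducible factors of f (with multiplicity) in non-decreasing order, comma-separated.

Roots in ℤ_3: f(0) = 2; f(1) = 0 → root; f(2) = 2.
Linear factors from roots: (y - 1).
Complete factorization: f(y) = (y - 1)·(y^3 + y^2 - 1)·(y^3 + y^2 + y - 1).
Factor degrees with multiplicity: 1 + 3 + 3 = 7.

1, 3, 3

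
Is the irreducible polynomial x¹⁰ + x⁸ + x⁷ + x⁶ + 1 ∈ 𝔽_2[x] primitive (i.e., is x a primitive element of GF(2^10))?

No

Write f(x) = x¹⁰ + x⁸ + x⁷ + x⁶ + 1.
|GF(2^10)^×| = 2^10 − 1 = 1023. Prime factorization: 1023 = 3·11·31.
f is primitive ⇔ x has order 1023 in GF(2)[x]/(f), i.e. x^(1023/q) ≠ 1 for each prime q | 1023.
x^(341) mod f = 1
x^(93) mod f = x⁵ + x⁴ + 1.
x^(33) mod f = x⁹ + x⁷ + x⁶ + x³ + x² + x.
Since x^(341) = 1, the order of x divides 341 < 1023; not primitive.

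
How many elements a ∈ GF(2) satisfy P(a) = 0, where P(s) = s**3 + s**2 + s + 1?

1

Evaluate at each of the 2 elements of GF(2):
P(0) = 1; P(1) = 0 → root.
Roots: {1}.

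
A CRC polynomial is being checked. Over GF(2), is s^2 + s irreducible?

No

Write P(s) = s^2 + s.
Check for roots in GF(2): P(0) = 0 → root; P(1) = 0 → root.
P(0) = 0, so (s) divides P(s); P is reducible.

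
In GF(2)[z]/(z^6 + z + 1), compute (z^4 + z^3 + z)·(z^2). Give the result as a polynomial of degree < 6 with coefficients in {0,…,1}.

Multiply in GF(2)[z]: (z^4 + z^3 + z)·(z^2) = z^6 + z^5 + z^3.
Reduce using z^6 ≡ z + 1 (mod z^6 + z + 1).
Reduced: z^5 + z^3 + z + 1.

z^5 + z^3 + z + 1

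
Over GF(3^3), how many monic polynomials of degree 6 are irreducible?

64566684

The number of monic irreducibles of degree 6 over GF(27) is (1/6)·Σ_{d∣6} μ(6/d) 27^d.
Divisors of 6: 1, 2, 3, 6; μ(6/d) for each: 1, -1, -1, 1.
Σ = 27^1 − 27^2 − 27^3 + 27^6 = 387400104.
N = 387400104/6 = 64566684.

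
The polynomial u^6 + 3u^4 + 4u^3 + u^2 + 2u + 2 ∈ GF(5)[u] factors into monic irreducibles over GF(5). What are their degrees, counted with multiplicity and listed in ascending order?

2, 2, 2

Write h(u) = u^6 + 3u^4 + 4u^3 + u^2 + 2u + 2.
Roots in GF(5): h(0) = 2; h(1) = 3; h(2) = 4; h(3) = 2; h(4) = 1.
Complete factorization: h(u) = (u^2 + 4u + 2)·(u^2 + 3u + 4)^2.
Factor degrees with multiplicity: 2 + 2 + 2 = 6.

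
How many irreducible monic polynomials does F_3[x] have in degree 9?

2184

x^(3^9) − x is the product of all monic irreducibles of degree dividing 9; Möbius inversion gives N = (1/9) Σ μ(9/d)·3^d.
Divisors of 9: 1, 3, 9; μ(9/d) for each: 0, -1, 1.
Σ = − 3^3 + 3^9 = 19656.
N = 19656/9 = 2184.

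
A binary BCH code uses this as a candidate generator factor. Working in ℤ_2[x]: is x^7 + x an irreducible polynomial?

No

Write f(x) = x^7 + x.
Check for roots in ℤ_2: f(0) = 0 → root; f(1) = 0 → root.
f(0) = 0, so (x) divides f(x); f is reducible.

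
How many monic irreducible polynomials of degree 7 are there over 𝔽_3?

x^(3^7) − x is the product of all monic irreducibles of degree dividing 7; Möbius inversion gives N = (1/7) Σ μ(7/d)·3^d.
Divisors of 7: 1, 7; μ(7/d) for each: -1, 1.
Σ = − 3^1 + 3^7 = 2184.
N = 2184/7 = 312.

312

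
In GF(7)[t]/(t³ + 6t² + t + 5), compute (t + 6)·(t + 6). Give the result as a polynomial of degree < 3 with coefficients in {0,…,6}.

t^2 + 5t + 1

Multiply in GF(7)[t]: (t + 6)·(t + 6) = t² + 5t + 1.
Reduced: t² + 5t + 1.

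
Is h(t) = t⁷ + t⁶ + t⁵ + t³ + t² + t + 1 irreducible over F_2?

Check for roots in F_2: h(0) = 1; h(1) = 1.
No roots, so no linear factors.
Monic irreducibles of degree 2 over GF(2): t² + t + 1.
None of them divide h (all give nonzero remainder).
Monic irreducibles of degree 3 over GF(2): t³ + t + 1, t³ + t² + 1.
None of them divide h (all give nonzero remainder).
No irreducible factor of degree ≤ 3 exists, so h is irreducible over GF(2).

Yes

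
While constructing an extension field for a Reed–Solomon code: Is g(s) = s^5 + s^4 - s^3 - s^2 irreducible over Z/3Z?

No

Check for roots in Z/3Z: g(0) = 0 → root; g(1) = 0 → root; g(2) = 0 → root.
g(0) = 0, so (s) divides g(s); g is reducible.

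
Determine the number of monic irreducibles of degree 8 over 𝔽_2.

30

By the necklace-counting formula, N_2(8) = (1/8) Σ_{d|8} μ(8/d)·2^d.
Divisors of 8: 1, 2, 4, 8; μ(8/d) for each: 0, 0, -1, 1.
Σ = − 2^4 + 2^8 = 240.
N = 240/8 = 30.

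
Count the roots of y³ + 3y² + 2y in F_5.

Write g(y) = y³ + 3y² + 2y.
Evaluate at each of the 5 elements of F_5:
g(0) = 0 → root; g(1) = 1; g(2) = 4; g(3) = 0 → root; g(4) = 0 → root.
Roots: {0, 3, 4}.

3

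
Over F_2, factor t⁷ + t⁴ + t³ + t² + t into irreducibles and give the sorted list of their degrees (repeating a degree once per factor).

Write g(t) = t⁷ + t⁴ + t³ + t² + t.
Roots in F_2: g(0) = 0 → root; g(1) = 1.
Linear factors from roots: (t).
Complete factorization: g(t) = (t)·(t² + t + 1)·(t⁴ + t³ + 1).
Factor degrees with multiplicity: 1 + 2 + 4 = 7.

1, 2, 4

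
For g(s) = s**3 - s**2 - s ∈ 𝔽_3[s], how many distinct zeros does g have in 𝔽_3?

Evaluate at each of the 3 elements of 𝔽_3:
g(0) = 0 → root; g(1) = 2; g(2) = 2.
Roots: {0}.

1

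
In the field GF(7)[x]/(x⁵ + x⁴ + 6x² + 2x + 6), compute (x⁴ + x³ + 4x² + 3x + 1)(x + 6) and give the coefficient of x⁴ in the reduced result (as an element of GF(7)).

6

Multiply in GF(7)[x]: (x⁴ + x³ + 4x² + 3x + 1)·(x + 6) = x⁵ + 3x³ + 6x² + 5x + 6.
Reduce using x⁵ ≡ 6x⁴ + x² + 5x + 1 (mod x⁵ + x⁴ + 6x² + 2x + 6).
Reduced: 6x⁴ + 3x³ + 3x.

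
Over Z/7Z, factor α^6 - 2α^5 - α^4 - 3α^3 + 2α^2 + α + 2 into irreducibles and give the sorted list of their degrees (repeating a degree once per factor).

1, 1, 1, 3

Write h(α) = α^6 - 2α^5 - α^4 - 3α^3 + 2α^2 + α + 2.
Linear factors from roots: (α - 1), (α - 2), (α + 3).
Complete factorization: h(α) = (α + 3)·(α - 2)·(α - 1)·(α^3 - 2α^2 - α - 2).
Factor degrees with multiplicity: 1 + 1 + 1 + 3 = 6.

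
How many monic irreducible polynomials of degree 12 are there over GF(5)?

20343700

By the necklace-counting formula, N_5(12) = (1/12) Σ_{d|12} μ(12/d)·5^d.
Divisors of 12: 1, 2, 3, 4, 6, 12; μ(12/d) for each: 0, 1, 0, -1, -1, 1.
Σ = 5^2 − 5^4 − 5^6 + 5^12 = 244124400.
N = 244124400/12 = 20343700.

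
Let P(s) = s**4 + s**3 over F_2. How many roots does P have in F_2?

Evaluate at each of the 2 elements of F_2:
P(0) = 0 → root; P(1) = 0 → root.
Roots: {0, 1}.

2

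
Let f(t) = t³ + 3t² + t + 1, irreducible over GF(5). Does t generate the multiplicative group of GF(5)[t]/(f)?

|GF(5^3)^×| = 5^3 − 1 = 124. Prime factorization: 124 = 2^2·31.
f is primitive ⇔ t has order 124 in GF(5)[t]/(f), i.e. t^(124/q) ≠ 1 for each prime q | 124.
t^(62) mod f = 1
t^(4) mod f = 3t² + 2t + 3.
Since t^(62) = 1, the order of t divides 62 < 124; not primitive.

No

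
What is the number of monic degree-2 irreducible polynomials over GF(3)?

Gauss's count: N_{3}(2) = (1/2) Σ_{d|2} μ(2/d)·3^d.
Divisors of 2: 1, 2; μ(2/d) for each: -1, 1.
Σ = − 3^1 + 3^2 = 6.
N = 6/2 = 3.

3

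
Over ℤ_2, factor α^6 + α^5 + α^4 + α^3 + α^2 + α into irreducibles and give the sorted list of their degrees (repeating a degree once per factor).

1, 1, 2, 2

Write h(α) = α^6 + α^5 + α^4 + α^3 + α^2 + α.
Roots in ℤ_2: h(0) = 0 → root; h(1) = 0 → root.
Linear factors from roots: (α), (α + 1).
Complete factorization: h(α) = (α)·(α + 1)·(α^2 + α + 1)^2.
Factor degrees with multiplicity: 1 + 1 + 2 + 2 = 6.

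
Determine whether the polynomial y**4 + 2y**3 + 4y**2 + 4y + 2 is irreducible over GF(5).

Write P(y) = y**4 + 2y**3 + 4y**2 + 4y + 2.
Check for roots in GF(5): P(0) = 2; P(1) = 3; P(2) = 3; P(3) = 0 → root; P(4) = 1.
P(3) = 0, so (y − 3) divides P(y); P is reducible.

No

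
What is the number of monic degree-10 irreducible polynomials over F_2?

The number of monic irreducibles of degree 10 over GF(2) is (1/10)·Σ_{d∣10} μ(10/d) 2^d.
Divisors of 10: 1, 2, 5, 10; μ(10/d) for each: 1, -1, -1, 1.
Σ = 2^1 − 2^2 − 2^5 + 2^10 = 990.
N = 990/10 = 99.

99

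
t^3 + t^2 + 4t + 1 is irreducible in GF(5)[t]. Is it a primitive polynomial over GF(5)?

Write f(t) = t^3 + t^2 + 4t + 1.
|GF(5^3)^×| = 5^3 − 1 = 124. Prime factorization: 124 = 2^2·31.
f is primitive ⇔ t has order 124 in GF(5)[t]/(f), i.e. t^(124/q) ≠ 1 for each prime q | 124.
t^(62) mod f = 1
t^(4) mod f = 2t^2 + 3t + 1.
Since t^(62) = 1, the order of t divides 62 < 124; not primitive.

No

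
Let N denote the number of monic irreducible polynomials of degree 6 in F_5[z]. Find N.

2580

By the necklace-counting formula, N_5(6) = (1/6) Σ_{d|6} μ(6/d)·5^d.
Divisors of 6: 1, 2, 3, 6; μ(6/d) for each: 1, -1, -1, 1.
Σ = 5^1 − 5^2 − 5^3 + 5^6 = 15480.
N = 15480/6 = 2580.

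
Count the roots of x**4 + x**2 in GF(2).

Write h(x) = x**4 + x**2.
Evaluate at each of the 2 elements of GF(2):
h(0) = 0 → root; h(1) = 0 → root.
Roots: {0, 1}.

2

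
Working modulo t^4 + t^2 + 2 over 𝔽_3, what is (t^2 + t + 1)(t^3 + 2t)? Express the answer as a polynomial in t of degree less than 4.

2t^3 + t^2 + 1

Multiply in 𝔽_3[t]: (t^2 + t + 1)·(t^3 + 2t) = t^5 + t^4 + 2t^2 + 2t.
Reduce using t^4 ≡ 2t^2 + 1 (mod t^4 + t^2 + 2).
Reduced: 2t^3 + t^2 + 1.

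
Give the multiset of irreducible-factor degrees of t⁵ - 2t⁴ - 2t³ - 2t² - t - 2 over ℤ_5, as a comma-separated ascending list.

5

Write f(t) = t⁵ - 2t⁴ - 2t³ - 2t² - t - 2.
Roots in ℤ_5: f(0) = 3; f(1) = 2; f(2) = 2; f(3) = 4; f(4) = 1.
Complete factorization: f(t) = (t⁵ - 2t⁴ - 2t³ - 2t² - t - 2).
Factor degrees with multiplicity: 5 = 5.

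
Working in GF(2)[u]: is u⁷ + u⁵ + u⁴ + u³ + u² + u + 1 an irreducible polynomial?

Yes

Write f(u) = u⁷ + u⁵ + u⁴ + u³ + u² + u + 1.
Check for roots in GF(2): f(0) = 1; f(1) = 1.
No roots, so no linear factors.
Monic irreducibles of degree 2 over GF(2): u² + u + 1.
None of them divide f (all give nonzero remainder).
Monic irreducibles of degree 3 over GF(2): u³ + u + 1, u³ + u² + 1.
None of them divide f (all give nonzero remainder).
No irreducible factor of degree ≤ 3 exists, so f is irreducible over GF(2).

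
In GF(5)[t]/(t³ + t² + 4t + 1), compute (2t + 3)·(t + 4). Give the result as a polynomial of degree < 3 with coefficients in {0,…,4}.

Multiply in GF(5)[t]: (2t + 3)·(t + 4) = 2t² + t + 2.
Reduced: 2t² + t + 2.

2t^2 + t + 2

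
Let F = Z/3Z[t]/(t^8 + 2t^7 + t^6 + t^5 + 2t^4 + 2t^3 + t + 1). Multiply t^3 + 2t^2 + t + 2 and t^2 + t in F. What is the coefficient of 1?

Multiply in Z/3Z[t]: (t^3 + 2t^2 + t + 2)·(t^2 + t) = t^5 + 2t.
Reduced: t^5 + 2t.

0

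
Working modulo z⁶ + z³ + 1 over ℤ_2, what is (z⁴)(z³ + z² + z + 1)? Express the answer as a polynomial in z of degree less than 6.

Multiply in ℤ_2[z]: (z⁴)·(z³ + z² + z + 1) = z⁷ + z⁶ + z⁵ + z⁴.
Reduce using z⁶ ≡ z³ + 1 (mod z⁶ + z³ + 1).
Reduced: z⁵ + z³ + z + 1.

z^5 + z^3 + z + 1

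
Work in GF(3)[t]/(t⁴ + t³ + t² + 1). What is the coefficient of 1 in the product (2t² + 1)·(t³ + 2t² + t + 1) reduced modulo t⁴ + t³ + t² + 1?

Multiply in GF(3)[t]: (2t² + 1)·(t³ + 2t² + t + 1) = 2t⁵ + t⁴ + t² + t + 1.
Reduce using t⁴ ≡ 2t³ + 2t² + 2 (mod t⁴ + t³ + t² + 1).
Reduced: 2t³ + 2t² + 2t + 2.

2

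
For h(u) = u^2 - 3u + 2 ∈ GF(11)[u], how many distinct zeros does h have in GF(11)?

Evaluate at each of the 11 elements of GF(11):
h(0) = 2; h(1) = 0 → root; h(2) = 0 → root; h(3) = 2; h(4) = 6; h(5) = 1; h(6) = 9; h(7) = 8; h(8) = 9; h(9) = 1; h(10) = 6.
Roots: {1, 2}.

2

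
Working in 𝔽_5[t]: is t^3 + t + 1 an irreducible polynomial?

Write h(t) = t^3 + t + 1.
Check for roots in 𝔽_5: h(0) = 1; h(1) = 3; h(2) = 1; h(3) = 1; h(4) = 4.
No roots. A degree-3 polynomial over a field with no linear factor is irreducible.

Yes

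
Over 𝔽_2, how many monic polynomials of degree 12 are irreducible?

By the necklace-counting formula, N_2(12) = (1/12) Σ_{d|12} μ(12/d)·2^d.
Divisors of 12: 1, 2, 3, 4, 6, 12; μ(12/d) for each: 0, 1, 0, -1, -1, 1.
Σ = 2^2 − 2^4 − 2^6 + 2^12 = 4020.
N = 4020/12 = 335.

335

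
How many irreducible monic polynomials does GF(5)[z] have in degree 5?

624

x^(5^5) − x is the product of all monic irreducibles of degree dividing 5; Möbius inversion gives N = (1/5) Σ μ(5/d)·5^d.
Divisors of 5: 1, 5; μ(5/d) for each: -1, 1.
Σ = − 5^1 + 5^5 = 3120.
N = 3120/5 = 624.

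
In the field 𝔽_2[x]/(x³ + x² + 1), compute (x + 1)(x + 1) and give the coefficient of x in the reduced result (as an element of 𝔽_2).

0

Multiply in 𝔽_2[x]: (x + 1)·(x + 1) = x² + 1.
Reduced: x² + 1.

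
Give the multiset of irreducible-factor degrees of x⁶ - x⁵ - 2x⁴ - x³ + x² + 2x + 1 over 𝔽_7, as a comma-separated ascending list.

Write h(x) = x⁶ - x⁵ - 2x⁴ - x³ + x² + 2x + 1.
Complete factorization: h(x) = (x⁶ - x⁵ - 2x⁴ - x³ + x² + 2x + 1).
Factor degrees with multiplicity: 6 = 6.

6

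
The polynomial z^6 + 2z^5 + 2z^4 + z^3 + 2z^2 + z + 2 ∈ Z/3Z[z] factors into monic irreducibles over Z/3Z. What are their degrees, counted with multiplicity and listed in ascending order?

Write h(z) = z^6 + 2z^5 + 2z^4 + z^3 + 2z^2 + z + 2.
Roots in Z/3Z: h(0) = 2; h(1) = 2; h(2) = 0 → root.
Linear factors from roots: (z + 1).
Complete factorization: h(z) = (z + 1)·(z^2 + z + 2)·(z^3 + 2z + 1).
Factor degrees with multiplicity: 1 + 2 + 3 = 6.

1, 2, 3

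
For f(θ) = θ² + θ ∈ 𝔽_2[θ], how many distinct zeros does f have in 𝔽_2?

Evaluate at each of the 2 elements of 𝔽_2:
f(0) = 0 → root; f(1) = 0 → root.
Roots: {0, 1}.

2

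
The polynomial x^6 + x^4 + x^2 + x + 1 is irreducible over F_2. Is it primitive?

No

Write f(x) = x^6 + x^4 + x^2 + x + 1.
|GF(2^6)^×| = 2^6 − 1 = 63. Prime factorization: 63 = 3^2·7.
f is primitive ⇔ x has order 63 in GF(2)[x]/(f), i.e. x^(63/q) ≠ 1 for each prime q | 63.
x^(21) mod f = 1
x^(9) mod f = x^4 + x^2 + x.
Since x^(21) = 1, the order of x divides 21 < 63; not primitive.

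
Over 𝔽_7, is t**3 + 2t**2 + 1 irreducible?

Yes

Write P(t) = t**3 + 2t**2 + 1.
Check for roots in 𝔽_7: P(0) = 1; P(1) = 4; P(2) = 3; P(3) = 4; P(4) = 6; P(5) = 1; P(6) = 2.
No roots. A degree-3 polynomial over a field with no linear factor is irreducible.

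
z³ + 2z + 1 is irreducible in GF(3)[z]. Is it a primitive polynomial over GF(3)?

Yes

Write f(z) = z³ + 2z + 1.
|GF(3^3)^×| = 3^3 − 1 = 26. Prime factorization: 26 = 2·13.
f is primitive ⇔ z has order 26 in GF(3)[z]/(f), i.e. z^(26/q) ≠ 1 for each prime q | 26.
z^(13) mod f = 2.
z^(2) mod f = z².
None equal 1, so z has full order 26; f is primitive.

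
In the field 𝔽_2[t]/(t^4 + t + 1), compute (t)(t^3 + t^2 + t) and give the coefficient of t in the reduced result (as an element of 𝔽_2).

Multiply in 𝔽_2[t]: (t)·(t^3 + t^2 + t) = t^4 + t^3 + t^2.
Reduce using t^4 ≡ t + 1 (mod t^4 + t + 1).
Reduced: t^3 + t^2 + t + 1.

1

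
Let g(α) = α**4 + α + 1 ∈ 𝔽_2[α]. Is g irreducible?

Yes

Check for roots in 𝔽_2: g(0) = 1; g(1) = 1.
No roots, so no linear factors.
Monic irreducibles of degree 2 over GF(2): α**2 + α + 1.
None of them divide g (all give nonzero remainder).
No irreducible factor of degree ≤ 2 exists, so g is irreducible over GF(2).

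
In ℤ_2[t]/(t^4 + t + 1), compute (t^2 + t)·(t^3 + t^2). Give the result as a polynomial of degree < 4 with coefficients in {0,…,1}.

Multiply in ℤ_2[t]: (t^2 + t)·(t^3 + t^2) = t^5 + t^3.
Reduce using t^4 ≡ t + 1 (mod t^4 + t + 1).
Reduced: t^3 + t^2 + t.

t^3 + t^2 + t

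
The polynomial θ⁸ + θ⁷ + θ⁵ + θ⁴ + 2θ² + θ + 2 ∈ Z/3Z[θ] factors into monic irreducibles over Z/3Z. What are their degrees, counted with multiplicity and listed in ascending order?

Write g(θ) = θ⁸ + θ⁷ + θ⁵ + θ⁴ + 2θ² + θ + 2.
Roots in Z/3Z: g(0) = 2; g(1) = 0 → root; g(2) = 0 → root.
Linear factors from roots: (θ + 2), (θ + 1).
Complete factorization: g(θ) = (θ + 2)·(θ + 1)^2·(θ² + 2θ + 2)·(θ³ + θ² + 2).
Factor degrees with multiplicity: 1 + 1 + 1 + 2 + 3 = 8.

1, 1, 1, 2, 3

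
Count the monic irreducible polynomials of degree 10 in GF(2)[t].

By the necklace-counting formula, N_2(10) = (1/10) Σ_{d|10} μ(10/d)·2^d.
Divisors of 10: 1, 2, 5, 10; μ(10/d) for each: 1, -1, -1, 1.
Σ = 2^1 − 2^2 − 2^5 + 2^10 = 990.
N = 990/10 = 99.

99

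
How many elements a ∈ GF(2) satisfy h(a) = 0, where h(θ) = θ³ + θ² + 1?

Evaluate at each of the 2 elements of GF(2):
h(0) = 1; h(1) = 1.
No element is a root.

0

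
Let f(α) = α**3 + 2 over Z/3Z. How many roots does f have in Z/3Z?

1

Evaluate at each of the 3 elements of Z/3Z:
f(0) = 2; f(1) = 0 → root; f(2) = 1.
Roots: {1}.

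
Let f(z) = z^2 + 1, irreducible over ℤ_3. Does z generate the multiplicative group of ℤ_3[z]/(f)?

No

|GF(3^2)^×| = 3^2 − 1 = 8. Prime factorization: 8 = 2^3.
f is primitive ⇔ z has order 8 in GF(3)[z]/(f), i.e. z^(8/q) ≠ 1 for each prime q | 8.
z^(4) mod f = 1
Since z^(4) = 1, the order of z divides 4 < 8; not primitive.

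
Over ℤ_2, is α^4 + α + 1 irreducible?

Write P(α) = α^4 + α + 1.
Check for roots in ℤ_2: P(0) = 1; P(1) = 1.
No roots, so no linear factors.
Monic irreducibles of degree 2 over GF(2): α^2 + α + 1.
None of them divide P (all give nonzero remainder).
No irreducible factor of degree ≤ 2 exists, so P is irreducible over GF(2).

Yes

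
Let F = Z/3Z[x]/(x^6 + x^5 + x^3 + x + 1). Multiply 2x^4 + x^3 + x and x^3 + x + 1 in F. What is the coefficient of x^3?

2

Multiply in Z/3Z[x]: (2x^4 + x^3 + x)·(x^3 + x + 1) = 2x^7 + x^6 + 2x^5 + x^4 + x^3 + x^2 + x.
Reduce using x^6 ≡ 2x^5 + 2x^3 + 2x + 2 (mod x^6 + x^5 + x^3 + x + 1).
Reduced: 2x^4 + 2x^3 + 2x^2 + 1.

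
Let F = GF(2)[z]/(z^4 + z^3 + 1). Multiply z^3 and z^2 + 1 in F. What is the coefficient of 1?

1

Multiply in GF(2)[z]: (z^3)·(z^2 + 1) = z^5 + z^3.
Reduce using z^4 ≡ z^3 + 1 (mod z^4 + z^3 + 1).
Reduced: z + 1.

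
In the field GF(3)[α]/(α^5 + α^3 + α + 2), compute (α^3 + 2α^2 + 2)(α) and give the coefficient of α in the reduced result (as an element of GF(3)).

Multiply in GF(3)[α]: (α^3 + 2α^2 + 2)·(α) = α^4 + 2α^3 + 2α.
Reduced: α^4 + 2α^3 + 2α.

2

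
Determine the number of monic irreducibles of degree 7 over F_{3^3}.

The number of monic irreducibles of degree 7 over GF(27) is (1/7)·Σ_{d∣7} μ(7/d) 27^d.
Divisors of 7: 1, 7; μ(7/d) for each: -1, 1.
Σ = − 27^1 + 27^7 = 10460353176.
N = 10460353176/7 = 1494336168.

1494336168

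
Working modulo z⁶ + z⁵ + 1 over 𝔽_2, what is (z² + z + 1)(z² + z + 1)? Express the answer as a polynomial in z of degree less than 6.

z^4 + z^2 + 1

Multiply in 𝔽_2[z]: (z² + z + 1)·(z² + z + 1) = z⁴ + z² + 1.
Reduced: z⁴ + z² + 1.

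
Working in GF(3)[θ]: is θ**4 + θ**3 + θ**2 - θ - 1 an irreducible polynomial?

Yes

Write m(θ) = θ**4 + θ**3 + θ**2 - θ - 1.
Check for roots in GF(3): m(0) = 2; m(1) = 1; m(2) = 1.
No roots, so no linear factors.
Monic irreducibles of degree 2 over GF(3): θ**2 + 1, θ**2 + θ - 1, θ**2 - θ - 1.
None of them divide m (all give nonzero remainder).
No irreducible factor of degree ≤ 2 exists, so m is irreducible over GF(3).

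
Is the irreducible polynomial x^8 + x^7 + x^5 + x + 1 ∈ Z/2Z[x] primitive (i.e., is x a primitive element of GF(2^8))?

No

Write f(x) = x^8 + x^7 + x^5 + x + 1.
|GF(2^8)^×| = 2^8 − 1 = 255. Prime factorization: 255 = 3·5·17.
f is primitive ⇔ x has order 255 in GF(2)[x]/(f), i.e. x^(255/q) ≠ 1 for each prime q | 255.
x^(85) mod f = 1
x^(51) mod f = x^6 + x^4 + x^3 + x.
x^(15) mod f = x^5 + x^4 + x^3.
Since x^(85) = 1, the order of x divides 85 < 255; not primitive.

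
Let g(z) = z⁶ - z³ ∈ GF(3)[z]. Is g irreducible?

No

Check for roots in GF(3): g(0) = 0 → root; g(1) = 0 → root; g(2) = 2.
g(0) = 0, so (z) divides g(z); g is reducible.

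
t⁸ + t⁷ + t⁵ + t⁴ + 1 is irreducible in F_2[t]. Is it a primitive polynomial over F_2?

No

Write f(t) = t⁸ + t⁷ + t⁵ + t⁴ + 1.
|GF(2^8)^×| = 2^8 − 1 = 255. Prime factorization: 255 = 3·5·17.
f is primitive ⇔ t has order 255 in GF(2)[t]/(f), i.e. t^(255/q) ≠ 1 for each prime q | 255.
t^(85) mod f = t⁷ + t⁶ + t³ + t² + 1.
t^(51) mod f = 1
t^(15) mod f = t⁵ + t⁴ + t + 1.
Since t^(51) = 1, the order of t divides 51 < 255; not primitive.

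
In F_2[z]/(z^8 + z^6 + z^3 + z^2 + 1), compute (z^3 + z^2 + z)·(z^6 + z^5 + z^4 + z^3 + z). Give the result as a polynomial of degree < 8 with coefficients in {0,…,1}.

Multiply in F_2[z]: (z^3 + z^2 + z)·(z^6 + z^5 + z^4 + z^3 + z) = z^9 + z^7 + z^6 + z^3 + z^2.
Reduce using z^8 ≡ z^6 + z^3 + z^2 + 1 (mod z^8 + z^6 + z^3 + z^2 + 1).
Reduced: z^6 + z^4 + z^2 + z.

z^6 + z^4 + z^2 + z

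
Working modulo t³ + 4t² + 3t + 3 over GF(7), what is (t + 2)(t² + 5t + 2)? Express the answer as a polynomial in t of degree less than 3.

Multiply in GF(7)[t]: (t + 2)·(t² + 5t + 2) = t³ + 5t + 4.
Reduce using t³ ≡ 3t² + 4t + 4 (mod t³ + 4t² + 3t + 3).
Reduced: 3t² + 2t + 1.

3t^2 + 2t + 1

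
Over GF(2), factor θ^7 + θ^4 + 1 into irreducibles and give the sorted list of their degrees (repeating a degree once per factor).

7

Write f(θ) = θ^7 + θ^4 + 1.
Roots in GF(2): f(0) = 1; f(1) = 1.
Complete factorization: f(θ) = (θ^7 + θ^4 + 1).
Factor degrees with multiplicity: 7 = 7.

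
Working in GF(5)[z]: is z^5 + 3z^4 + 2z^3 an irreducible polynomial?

No

Write h(z) = z^5 + 3z^4 + 2z^3.
Check for roots in GF(5): h(0) = 0 → root; h(1) = 1; h(2) = 1; h(3) = 0 → root; h(4) = 0 → root.
h(0) = 0, so (z) divides h(z); h is reducible.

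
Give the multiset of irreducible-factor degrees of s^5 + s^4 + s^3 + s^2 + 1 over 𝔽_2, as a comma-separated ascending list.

5

Write g(s) = s^5 + s^4 + s^3 + s^2 + 1.
Roots in 𝔽_2: g(0) = 1; g(1) = 1.
Complete factorization: g(s) = (s^5 + s^4 + s^3 + s^2 + 1).
Factor degrees with multiplicity: 5 = 5.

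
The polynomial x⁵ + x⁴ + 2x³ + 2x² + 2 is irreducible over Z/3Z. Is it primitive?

Write f(x) = x⁵ + x⁴ + 2x³ + 2x² + 2.
|GF(3^5)^×| = 3^5 − 1 = 242. Prime factorization: 242 = 2·11^2.
f is primitive ⇔ x has order 242 in GF(3)[x]/(f), i.e. x^(242/q) ≠ 1 for each prime q | 242.
x^(121) mod f = 1
x^(22) mod f = x⁴ + 2x³ + x² + 1.
Since x^(121) = 1, the order of x divides 121 < 242; not primitive.

No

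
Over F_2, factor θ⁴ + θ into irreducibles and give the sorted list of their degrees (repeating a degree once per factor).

Write f(θ) = θ⁴ + θ.
Roots in F_2: f(0) = 0 → root; f(1) = 0 → root.
Linear factors from roots: (θ), (θ + 1).
Complete factorization: f(θ) = (θ)·(θ + 1)·(θ² + θ + 1).
Factor degrees with multiplicity: 1 + 1 + 2 = 4.

1, 1, 2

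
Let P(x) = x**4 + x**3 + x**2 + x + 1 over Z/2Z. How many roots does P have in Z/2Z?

Evaluate at each of the 2 elements of Z/2Z:
P(0) = 1; P(1) = 1.
No element is a root.

0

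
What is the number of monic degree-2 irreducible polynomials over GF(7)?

21

The number of monic irreducibles of degree 2 over GF(7) is (1/2)·Σ_{d∣2} μ(2/d) 7^d.
Divisors of 2: 1, 2; μ(2/d) for each: -1, 1.
Σ = − 7^1 + 7^2 = 42.
N = 42/2 = 21.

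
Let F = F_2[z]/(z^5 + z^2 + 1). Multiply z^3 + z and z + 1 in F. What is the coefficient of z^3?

1

Multiply in F_2[z]: (z^3 + z)·(z + 1) = z^4 + z^3 + z^2 + z.
Reduced: z^4 + z^3 + z^2 + z.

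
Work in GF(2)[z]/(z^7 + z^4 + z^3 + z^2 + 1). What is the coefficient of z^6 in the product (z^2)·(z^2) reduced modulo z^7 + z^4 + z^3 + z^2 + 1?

0

Multiply in GF(2)[z]: (z^2)·(z^2) = z^4.
Reduced: z^4.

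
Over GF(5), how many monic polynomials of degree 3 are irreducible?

40

x^(5^3) − x is the product of all monic irreducibles of degree dividing 3; Möbius inversion gives N = (1/3) Σ μ(3/d)·5^d.
Divisors of 3: 1, 3; μ(3/d) for each: -1, 1.
Σ = − 5^1 + 5^3 = 120.
N = 120/3 = 40.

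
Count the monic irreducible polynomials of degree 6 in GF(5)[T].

By the necklace-counting formula, N_5(6) = (1/6) Σ_{d|6} μ(6/d)·5^d.
Divisors of 6: 1, 2, 3, 6; μ(6/d) for each: 1, -1, -1, 1.
Σ = 5^1 − 5^2 − 5^3 + 5^6 = 15480.
N = 15480/6 = 2580.

2580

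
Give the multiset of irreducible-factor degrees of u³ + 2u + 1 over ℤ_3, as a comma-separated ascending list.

3

Write h(u) = u³ + 2u + 1.
Roots in ℤ_3: h(0) = 1; h(1) = 1; h(2) = 1.
Complete factorization: h(u) = (u³ + 2u + 1).
Factor degrees with multiplicity: 3 = 3.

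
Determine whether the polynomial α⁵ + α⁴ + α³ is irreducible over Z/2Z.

Write P(α) = α⁵ + α⁴ + α³.
Check for roots in Z/2Z: P(0) = 0 → root; P(1) = 1.
P(0) = 0, so (α) divides P(α); P is reducible.

No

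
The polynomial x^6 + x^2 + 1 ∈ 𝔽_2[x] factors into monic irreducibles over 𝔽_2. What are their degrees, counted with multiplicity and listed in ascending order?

3, 3

Write h(x) = x^6 + x^2 + 1.
Roots in 𝔽_2: h(0) = 1; h(1) = 1.
Complete factorization: h(x) = (x^3 + x + 1)^2.
Factor degrees with multiplicity: 3 + 3 = 6.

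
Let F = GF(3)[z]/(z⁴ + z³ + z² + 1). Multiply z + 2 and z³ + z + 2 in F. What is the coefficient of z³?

Multiply in GF(3)[z]: (z + 2)·(z³ + z + 2) = z⁴ + 2z³ + z² + z + 1.
Reduce using z⁴ ≡ 2z³ + 2z² + 2 (mod z⁴ + z³ + z² + 1).
Reduced: z³ + z.

1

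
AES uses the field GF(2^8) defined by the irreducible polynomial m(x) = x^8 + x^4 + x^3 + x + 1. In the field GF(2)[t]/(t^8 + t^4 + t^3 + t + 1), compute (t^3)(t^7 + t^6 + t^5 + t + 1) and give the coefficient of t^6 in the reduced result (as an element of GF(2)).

1

Multiply in GF(2)[t]: (t^3)·(t^7 + t^6 + t^5 + t + 1) = t^10 + t^9 + t^8 + t^4 + t^3.
Reduce using t^8 ≡ t^4 + t^3 + t + 1 (mod t^8 + t^4 + t^3 + t + 1).
Reduced: t^6 + t^4 + t^3 + 1.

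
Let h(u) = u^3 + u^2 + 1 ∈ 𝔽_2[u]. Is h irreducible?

Check for roots in 𝔽_2: h(0) = 1; h(1) = 1.
No roots. A degree-3 polynomial over a field with no linear factor is irreducible.

Yes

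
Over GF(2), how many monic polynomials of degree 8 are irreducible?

30

Gauss's count: N_{2}(8) = (1/8) Σ_{d|8} μ(8/d)·2^d.
Divisors of 8: 1, 2, 4, 8; μ(8/d) for each: 0, 0, -1, 1.
Σ = − 2^4 + 2^8 = 240.
N = 240/8 = 30.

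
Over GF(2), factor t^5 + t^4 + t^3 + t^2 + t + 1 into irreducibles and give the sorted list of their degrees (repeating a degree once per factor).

1, 2, 2

Write h(t) = t^5 + t^4 + t^3 + t^2 + t + 1.
Roots in GF(2): h(0) = 1; h(1) = 0 → root.
Linear factors from roots: (t + 1).
Complete factorization: h(t) = (t + 1)·(t^2 + t + 1)^2.
Factor degrees with multiplicity: 1 + 2 + 2 = 5.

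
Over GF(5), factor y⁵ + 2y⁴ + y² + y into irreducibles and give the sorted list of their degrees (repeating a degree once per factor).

1, 1, 1, 2

Write h(y) = y⁵ + 2y⁴ + y² + y.
Roots in GF(5): h(0) = 0 → root; h(1) = 0 → root; h(2) = 0 → root; h(3) = 2; h(4) = 1.
Linear factors from roots: (y), (y + 4), (y + 3).
Complete factorization: h(y) = (y)·(y + 3)·(y + 4)·(y² + 3).
Factor degrees with multiplicity: 1 + 1 + 1 + 2 = 5.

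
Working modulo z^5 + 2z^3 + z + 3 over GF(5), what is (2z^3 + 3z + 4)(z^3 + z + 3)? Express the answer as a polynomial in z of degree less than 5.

z^4 + z^2 + 2z + 2

Multiply in GF(5)[z]: (2z^3 + 3z + 4)·(z^3 + z + 3) = 2z^6 + 3z^2 + 3z + 2.
Reduce using z^5 ≡ 3z^3 + 4z + 2 (mod z^5 + 2z^3 + z + 3).
Reduced: z^4 + z^2 + 2z + 2.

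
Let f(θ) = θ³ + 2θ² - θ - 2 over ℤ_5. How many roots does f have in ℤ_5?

Evaluate at each of the 5 elements of ℤ_5:
f(0) = 3; f(1) = 0 → root; f(2) = 2; f(3) = 0 → root; f(4) = 0 → root.
Roots: {1, 3, 4}.

3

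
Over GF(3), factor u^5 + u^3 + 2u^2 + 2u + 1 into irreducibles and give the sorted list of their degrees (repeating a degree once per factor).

Write h(u) = u^5 + u^3 + 2u^2 + 2u + 1.
Roots in GF(3): h(0) = 1; h(1) = 1; h(2) = 2.
Complete factorization: h(u) = (u^5 + u^3 + 2u^2 + 2u + 1).
Factor degrees with multiplicity: 5 = 5.

5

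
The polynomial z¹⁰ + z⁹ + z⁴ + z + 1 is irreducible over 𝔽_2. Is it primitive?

Yes

Write f(z) = z¹⁰ + z⁹ + z⁴ + z + 1.
|GF(2^10)^×| = 2^10 − 1 = 1023. Prime factorization: 1023 = 3·11·31.
f is primitive ⇔ z has order 1023 in GF(2)[z]/(f), i.e. z^(1023/q) ≠ 1 for each prime q | 1023.
z^(341) mod f = z⁸ + z⁶ + z³ + z² + z.
z^(93) mod f = z⁹ + z⁸ + z⁶ + z⁵ + z² + 1.
z^(33) mod f = z⁹ + z⁸ + z⁶ + z⁴ + z² + z + 1.
None equal 1, so z has full order 1023; f is primitive.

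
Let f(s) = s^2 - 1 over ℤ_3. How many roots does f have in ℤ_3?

2

Evaluate at each of the 3 elements of ℤ_3:
f(0) = 2; f(1) = 0 → root; f(2) = 0 → root.
Roots: {1, 2}.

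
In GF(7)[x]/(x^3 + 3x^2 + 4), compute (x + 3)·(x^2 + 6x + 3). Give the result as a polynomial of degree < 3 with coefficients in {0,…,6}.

Multiply in GF(7)[x]: (x + 3)·(x^2 + 6x + 3) = x^3 + 2x^2 + 2.
Reduce using x^3 ≡ 4x^2 + 3 (mod x^3 + 3x^2 + 4).
Reduced: 6x^2 + 5.

6x^2 + 5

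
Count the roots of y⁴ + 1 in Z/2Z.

Write g(y) = y⁴ + 1.
Evaluate at each of the 2 elements of Z/2Z:
g(0) = 1; g(1) = 0 → root.
Roots: {1}.

1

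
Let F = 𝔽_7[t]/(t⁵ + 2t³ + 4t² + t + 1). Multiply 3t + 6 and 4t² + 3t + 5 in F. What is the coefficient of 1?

2

Multiply in 𝔽_7[t]: (3t + 6)·(4t² + 3t + 5) = 5t³ + 5t² + 5t + 2.
Reduced: 5t³ + 5t² + 5t + 2.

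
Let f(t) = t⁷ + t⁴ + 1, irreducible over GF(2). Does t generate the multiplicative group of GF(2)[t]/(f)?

|GF(2^7)^×| = 2^7 − 1 = 127. Prime factorization: 127 = 127.
f is primitive ⇔ t has order 127 in GF(2)[t]/(f), i.e. t^(127/q) ≠ 1 for each prime q | 127.
t^(1) mod f = t.
None equal 1, so t has full order 127; f is primitive.

Yes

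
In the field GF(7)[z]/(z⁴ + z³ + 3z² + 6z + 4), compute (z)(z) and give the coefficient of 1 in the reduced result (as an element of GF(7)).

0

Multiply in GF(7)[z]: (z)·(z) = z².
Reduced: z².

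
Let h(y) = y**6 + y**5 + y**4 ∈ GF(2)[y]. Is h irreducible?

Check for roots in GF(2): h(0) = 0 → root; h(1) = 1.
h(0) = 0, so (y) divides h(y); h is reducible.

No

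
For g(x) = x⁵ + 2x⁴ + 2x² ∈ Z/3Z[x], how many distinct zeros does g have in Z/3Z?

2

Evaluate at each of the 3 elements of Z/3Z:
g(0) = 0 → root; g(1) = 2; g(2) = 0 → root.
Roots: {0, 2}.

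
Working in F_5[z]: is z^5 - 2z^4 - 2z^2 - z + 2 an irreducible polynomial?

Yes

Write P(z) = z^5 - 2z^4 - 2z^2 - z + 2.
Check for roots in F_5: P(0) = 2; P(1) = 3; P(2) = 2; P(3) = 2; P(4) = 3.
No roots, so no linear factors.
Degree-2 irreducible divisors: test the 10 monic irreducibles of degree 2 over GF(5).
None of them divide P (all give nonzero remainder).
No irreducible factor of degree ≤ 2 exists, so P is irreducible over GF(5).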